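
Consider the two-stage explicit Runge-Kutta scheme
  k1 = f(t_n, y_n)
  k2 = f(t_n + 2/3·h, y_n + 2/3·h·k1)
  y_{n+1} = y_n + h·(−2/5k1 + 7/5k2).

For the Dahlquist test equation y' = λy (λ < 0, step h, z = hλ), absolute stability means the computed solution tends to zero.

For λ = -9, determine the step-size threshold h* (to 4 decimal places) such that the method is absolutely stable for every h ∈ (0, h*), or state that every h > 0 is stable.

(-1.0714,0); λ=-9 ⇒ h* = (15/14)/9 = 0.1190.

With y'=λy (z=hλ):
  k1=λy_n ⇒ h·k1=z·y_n;  k2=λ(1+2/3z)y_n ⇒ h·k2=z(1+2/3z)y_n
  y_{n+1}/y_n = 1 − 2/5z + 7/5z(1+2/3z) = 1 + z + 14/15z²
  Hence R(z) = 1 + z + 14/15z².

Solve |R(x)|<1 on ℝ⁻.
x=-1.44: |R|=1.4954
R=1: x+14/15x²=0 ⇒ x=−15/14=-1.0714; min R=1−1/(4·14/15)=0.7321>−1
Confirm numerically:
  x=-0.906: |R|=0.86011 <1
  x=-0.887: |R|=0.84732 <1
  x=-0.707: |R|=0.75953 <1
  x=-0.669: |R|=0.74872 <1
  x=-1.637: |R|=1.86412 >1
  x=-1.503: |R|=1.60541 >1
Interval (-1.0714, 0).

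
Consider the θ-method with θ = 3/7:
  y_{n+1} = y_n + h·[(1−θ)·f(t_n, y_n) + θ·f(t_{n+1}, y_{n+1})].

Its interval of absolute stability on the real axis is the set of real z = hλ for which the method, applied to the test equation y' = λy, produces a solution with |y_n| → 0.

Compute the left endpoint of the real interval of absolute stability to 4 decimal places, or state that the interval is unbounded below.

On y'=λy, z=hλ:
  y_{n+1} = y_n + z·[4/7·y_n + 3/7·y_{n+1}] ⇒ (1 − 3/7z)y_{n+1} = (1 + 4/7z)y_n
  ⇒ R(z) = (1 + 4/7z)/(1 − 3/7z).

Boundary: |R(x)|=1, x<0.
x=-0.63: |R|=0.5039
R=−1: 1+4/7x = −1+3/7x ⇒ -1/7x=2 ⇒ x=2/(-1/7)=-14.0000
Confirm numerically:
  x=-13.725: |R|=0.99429 <1
  x=-13.485: |R|=0.98915 <1
  x=-11.957: |R|=0.95235 <1
  x=-7.388: |R|=0.77328 <1
  x=-14.583: |R|=1.01149 >1
  x=-14.342: |R|=1.00684 >1
  x=-14.183: |R|=1.00369 >1
So |R|<1 on (-14.0000, 0).

left endpoint -14.0000.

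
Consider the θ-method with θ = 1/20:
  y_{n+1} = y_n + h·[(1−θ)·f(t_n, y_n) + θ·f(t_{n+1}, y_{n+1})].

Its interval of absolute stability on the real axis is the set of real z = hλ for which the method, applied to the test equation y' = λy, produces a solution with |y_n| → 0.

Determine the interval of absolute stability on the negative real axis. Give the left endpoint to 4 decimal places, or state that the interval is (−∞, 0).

Test eqn y'=λy, z=hλ:
  y_{n+1} = y_n + z·[19/20·y_n + 1/20·y_{n+1}] ⇒ (1 − 1/20z)y_{n+1} = (1 + 19/20z)y_n
  so R(z) = (1 + 19/20z)/(1 − 1/20z).

Boundary: |R(x)|=1, x<0.
x=-1.11: |R|=0.0516
R=−1: 1+19/20x = −1+1/20x ⇒ -9/10x=2 ⇒ x=2/(-9/10)=-2.2222
Confirm numerically:
  x=-1.880: |R|=0.71846 <1
  x=-1.820: |R|=0.66819 <1
  x=-1.621: |R|=0.49947 <1
  x=-1.186: |R|=0.11961 <1
  x=-2.790: |R|=1.44844 >1
  x=-2.706: |R|=1.38351 >1
  x=-2.365: |R|=1.11491 >1
So |R|<1 on (-2.2222, 0).

(-2.2222, 0).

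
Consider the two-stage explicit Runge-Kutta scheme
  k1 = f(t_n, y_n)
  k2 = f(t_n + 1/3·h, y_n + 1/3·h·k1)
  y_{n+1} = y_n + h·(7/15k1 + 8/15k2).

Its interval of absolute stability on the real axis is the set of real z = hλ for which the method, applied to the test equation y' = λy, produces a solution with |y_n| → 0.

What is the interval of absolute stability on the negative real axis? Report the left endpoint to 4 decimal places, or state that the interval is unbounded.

On y'=λy, z=hλ:
  k1=λy_n ⇒ h·k1=z·y_n;  k2=λ(1+1/3z)y_n ⇒ h·k2=z(1+1/3z)y_n
  y_{n+1}/y_n = 1 + 7/15z + 8/15z(1+1/3z) = 1 + z + 8/45z²
  so R(z) = 1 + z + 8/45z².

Solve |R(x)|<1 on ℝ⁻.
x=-1.77: |R|=0.2130
R=1: x+8/45x²=0 ⇒ x=−45/8=-5.6250; min R=1−1/(4·8/45)=-0.4062>−1
Confirm numerically:
  x=-3.231: |R|=0.37511 <1
  x=-3.009: |R|=0.39939 <1
  x=-2.789: |R|=0.40615 <1
  x=-6.135: |R|=1.55624 >1
  x=-5.963: |R|=1.35831 >1
So |R|<1 on (-5.6250, 0).

(-5.6250, 0).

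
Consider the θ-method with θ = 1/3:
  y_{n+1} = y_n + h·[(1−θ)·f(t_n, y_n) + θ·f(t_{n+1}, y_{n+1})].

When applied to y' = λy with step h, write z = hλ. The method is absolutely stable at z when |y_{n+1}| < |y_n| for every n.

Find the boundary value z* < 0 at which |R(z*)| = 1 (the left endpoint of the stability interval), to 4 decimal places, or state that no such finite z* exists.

Set f=λy, z=hλ:
  y_{n+1} = y_n + z·[2/3·y_n + 1/3·y_{n+1}] ⇒ (1 − 1/3z)y_{n+1} = (1 + 2/3z)y_n
  Hence R(z) = (1 + 2/3z)/(1 − 1/3z).

Boundary: |R(x)|=1, x<0.
x=-0.59: |R|=0.5070
R=−1: 1+2/3x = −1+1/3x ⇒ -1/3x=2 ⇒ x=2/(-1/3)=-6.0000
Confirm numerically:
  x=-4.890: |R|=0.85932 <1
  x=-4.300: |R|=0.76712 <1
  x=-4.293: |R|=0.76594 <1
  x=-6.566: |R|=1.05917 >1
  x=-6.431: |R|=1.04570 >1
  x=-6.260: |R|=1.02808 >1
Stable set (-6.0000, 0).

left endpoint -6.0000.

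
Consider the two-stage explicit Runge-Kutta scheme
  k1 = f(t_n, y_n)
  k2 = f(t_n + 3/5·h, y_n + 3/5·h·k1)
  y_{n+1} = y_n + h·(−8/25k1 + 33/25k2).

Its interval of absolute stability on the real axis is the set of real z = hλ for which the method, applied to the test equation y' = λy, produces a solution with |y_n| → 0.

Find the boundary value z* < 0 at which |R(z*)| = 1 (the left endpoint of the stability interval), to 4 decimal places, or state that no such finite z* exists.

With y'=λy (z=hλ):
  k1=λy_n ⇒ h·k1=z·y_n;  k2=λ(1+3/5z)y_n ⇒ h·k2=z(1+3/5z)y_n
  y_{n+1}/y_n = 1 − 8/25z + 33/25z(1+3/5z) = 1 + z + 99/125z²
  so R(z) = 1 + z + 99/125z².

Find x<0 with |R(x)|<1.
x=-0.5: |R|=0.6980
R=1: x+99/125x²=0 ⇒ x=−125/99=-1.2626; min R=1−1/(4·99/125)=0.6843>−1
Confirm numerically:
  x=-1.175: |R|=0.91846 <1
  x=-1.078: |R|=0.84237 <1
  x=-0.778: |R|=0.70138 <1
  x=-0.520: |R|=0.69416 <1
  x=-1.694: |R|=1.57875 >1
  x=-1.550: |R|=1.35278 >1
  x=-1.405: |R|=1.15843 >1
So |R|<1 on (-1.2626, 0).

left endpoint -1.2626.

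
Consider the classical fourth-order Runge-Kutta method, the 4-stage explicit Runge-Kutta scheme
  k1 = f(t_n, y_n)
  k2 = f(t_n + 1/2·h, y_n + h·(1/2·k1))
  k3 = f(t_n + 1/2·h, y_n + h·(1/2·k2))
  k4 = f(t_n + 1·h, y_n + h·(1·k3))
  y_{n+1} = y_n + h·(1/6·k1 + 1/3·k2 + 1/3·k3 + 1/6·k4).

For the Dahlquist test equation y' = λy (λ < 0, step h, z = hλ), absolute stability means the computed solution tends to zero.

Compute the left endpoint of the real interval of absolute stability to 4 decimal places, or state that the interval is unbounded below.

With y'=λy (z=hλ):
  order 4, 4-stage ⇒ R(z)=1+z+z^2/2+z^3/6+z^4/24
  (e.g. R(-0.77)=0.46501, |R|=0.46501)

Boundary: |R(x)|=1, x<0.
x=-0.77: |R|=0.4650
|R(-1.44)|=0.2783 |R(-1.09)|=0.3470 |R(-0.86)|=0.4266
Bisect:
  x_lo=-3.1257 |R|=1.6468  x_hi=-0.1194 |R|=0.8874
  mid=-1.62255 |R|=0.27063 →hi
  mid=-2.37412 |R|=0.53757 →hi
  mid=-2.74991 |R|=0.94795 →hi
  mid=-2.93780 |R|=1.25536 →lo
  mid=-2.84385 |R|=1.09194 →lo
  mid=-2.79688 |R|=1.01761 →lo
  mid=-2.77339 |R|=0.98221 →hi
  mid=-2.78514 |R|=0.99976 →hi
  mid=-2.79101 |R|=1.00865 →lo
  ...
  [-2.78532,-2.78514] ⇒ x*=-2.7853
Interval (-2.7853, 0).

z* = -2.7853.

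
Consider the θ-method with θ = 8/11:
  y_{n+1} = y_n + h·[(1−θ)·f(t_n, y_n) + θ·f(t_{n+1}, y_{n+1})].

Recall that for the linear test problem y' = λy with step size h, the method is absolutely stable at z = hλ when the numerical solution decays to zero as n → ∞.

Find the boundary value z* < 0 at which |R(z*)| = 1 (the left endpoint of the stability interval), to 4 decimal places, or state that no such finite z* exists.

interval (−∞, 0).

On y'=λy, z=hλ:
  y_{n+1} = y_n + z·[3/11·y_n + 8/11·y_{n+1}] ⇒ (1 − 8/11z)y_{n+1} = (1 + 3/11z)y_n
  R(z) = (1 + 3/11z)/(1 − 8/11z).

Find x<0 with |R(x)|<1.
x=-1.55: |R|=0.2714
x=-2: |R|=0.1852
x=-10: |R|=0.2088
x=-100: |R|=0.3564
θ=8/11≥1/2 ⇒ |1+3/11x|<|1−8/11x| ∀x<0 ⇒ stable on all of ℝ⁻.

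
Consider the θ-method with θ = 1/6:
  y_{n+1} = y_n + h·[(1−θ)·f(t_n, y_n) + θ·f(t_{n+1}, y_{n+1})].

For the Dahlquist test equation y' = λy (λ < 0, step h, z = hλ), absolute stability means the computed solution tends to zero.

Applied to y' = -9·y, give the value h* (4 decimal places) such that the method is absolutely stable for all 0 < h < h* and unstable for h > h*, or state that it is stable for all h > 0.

(-3.0000,0); λ=-9 ⇒ h* = (3)/9 = 0.3333.

On y'=λy, z=hλ:
  y_{n+1} = y_n + z·[5/6·y_n + 1/6·y_{n+1}] ⇒ (1 − 1/6z)y_{n+1} = (1 + 5/6z)y_n
  R(z) = (1 + 5/6z)/(1 − 1/6z).

Need |R(x)|<1, x<0.
x=-1.29: |R|=0.0617
R=−1: 1+5/6x = −1+1/6x ⇒ -2/3x=2 ⇒ x=2/(-2/3)=-3.0000
Confirm numerically:
  x=-1.901: |R|=0.44361 <1
  x=-1.615: |R|=0.27249 <1
  x=-1.570: |R|=0.24439 <1
  x=-1.294: |R|=0.06444 <1
  x=-3.366: |R|=1.15631 >1
  x=-3.030: |R|=1.01329 >1
So |R|<1 on (-3.0000, 0).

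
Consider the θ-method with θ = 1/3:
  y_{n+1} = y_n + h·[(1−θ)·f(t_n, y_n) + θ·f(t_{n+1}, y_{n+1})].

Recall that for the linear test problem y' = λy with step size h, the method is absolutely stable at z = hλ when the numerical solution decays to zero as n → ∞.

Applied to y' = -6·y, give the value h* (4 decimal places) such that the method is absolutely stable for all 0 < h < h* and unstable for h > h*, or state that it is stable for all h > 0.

(-6.0000,0); λ=-6 ⇒ h* = (6)/6 = 1.0000.

Test eqn y'=λy, z=hλ:
  y_{n+1} = y_n + z·[2/3·y_n + 1/3·y_{n+1}] ⇒ (1 − 1/3z)y_{n+1} = (1 + 2/3z)y_n
  R(z) = (1 + 2/3z)/(1 − 1/3z).

Boundary: |R(x)|=1, x<0.
x=-1.19: |R|=0.1480
R=−1: 1+2/3x = −1+1/3x ⇒ -1/3x=2 ⇒ x=2/(-1/3)=-6.0000
Confirm numerically:
  x=-5.634: |R|=0.95761 <1
  x=-4.590: |R|=0.81423 <1
  x=-3.945: |R|=0.70410 <1
  x=-3.502: |R|=0.61581 <1
  x=-6.562: |R|=1.05877 >1
  x=-6.162: |R|=1.01768 >1
  x=-6.094: |R|=1.01034 >1
Stable set (-6.0000, 0).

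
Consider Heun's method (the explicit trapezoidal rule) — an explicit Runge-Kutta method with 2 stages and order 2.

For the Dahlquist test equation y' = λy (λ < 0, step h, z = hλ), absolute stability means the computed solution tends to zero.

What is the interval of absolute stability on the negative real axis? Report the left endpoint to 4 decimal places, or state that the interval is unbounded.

z∈(-2.0000,0).

With y'=λy (z=hλ):
  order 2, 2-stage ⇒ R(z)=1+z+z^2/2
  (e.g. R(-1.62)=0.69220, |R|=0.69220)

Find x<0 with |R(x)|<1.
x=-1.62: |R|=0.6922
|R(-2.23)|=1.2565 |R(-0.81)|=0.5181 |R(-0.7)|=0.5450
Bisect:
  x_lo=-2.8153 |R|=2.1476  x_hi=-0.2859 |R|=0.7550
  mid=-1.55057 |R|=0.65156 →hi
  mid=-2.18292 |R|=1.19965 →lo
  mid=-1.86674 |R|=0.87562 →hi
  mid=-2.02483 |R|=1.02514 →lo
  mid=-1.94579 |R|=0.94726 →hi
  mid=-1.98531 |R|=0.98542 →hi
  mid=-2.00507 |R|=1.00508 →lo
  ...
  [-2.00013,-1.99998] ⇒ x*=-2.0000
So |R|<1 on (-2.0000, 0).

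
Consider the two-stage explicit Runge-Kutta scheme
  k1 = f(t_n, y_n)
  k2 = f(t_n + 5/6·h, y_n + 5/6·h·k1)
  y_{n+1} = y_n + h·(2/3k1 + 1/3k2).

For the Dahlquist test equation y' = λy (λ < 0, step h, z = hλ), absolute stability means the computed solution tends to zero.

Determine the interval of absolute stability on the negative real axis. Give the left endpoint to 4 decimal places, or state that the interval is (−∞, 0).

(-3.6000, 0).

Set f=λy, z=hλ:
  k1=λy_n ⇒ h·k1=z·y_n;  k2=λ(1+5/6z)y_n ⇒ h·k2=z(1+5/6z)y_n
  y_{n+1}/y_n = 1 + 2/3z + 1/3z(1+5/6z) = 1 + z + 5/18z²
  Hence R(z) = 1 + z + 5/18z².

Boundary: |R(x)|=1, x<0.
x=-1.45: |R|=0.1340
R=1: x+5/18x²=0 ⇒ x=−18/5=-3.6000; min R=1−1/(4·5/18)=0.1000>−1
Confirm numerically:
  x=-3.552: |R|=0.95264 <1
  x=-2.626: |R|=0.28952 <1
  x=-1.608: |R|=0.11024 <1
  x=-3.978: |R|=1.41769 >1
  x=-3.925: |R|=1.35434 >1
Stable set (-3.6000, 0).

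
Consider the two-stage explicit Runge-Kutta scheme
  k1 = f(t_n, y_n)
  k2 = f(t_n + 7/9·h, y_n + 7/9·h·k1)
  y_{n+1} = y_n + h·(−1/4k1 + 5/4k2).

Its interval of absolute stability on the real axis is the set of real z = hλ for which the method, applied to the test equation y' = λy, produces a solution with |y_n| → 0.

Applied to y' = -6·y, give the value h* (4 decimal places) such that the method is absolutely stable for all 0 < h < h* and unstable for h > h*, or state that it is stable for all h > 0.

With y'=λy (z=hλ):
  k1=λy_n ⇒ h·k1=z·y_n;  k2=λ(1+7/9z)y_n ⇒ h·k2=z(1+7/9z)y_n
  y_{n+1}/y_n = 1 − 1/4z + 5/4z(1+7/9z) = 1 + z + 35/36z²
  R(z) = 1 + z + 35/36z².

Need |R(x)|<1, x<0.
x=-0.55: |R|=0.7441
R=1: x+35/36x²=0 ⇒ x=−36/35=-1.0286; min R=1−1/(4·35/36)=0.7429>−1
Confirm numerically:
  x=-0.717: |R|=0.78281 <1
  x=-0.513: |R|=0.74286 <1
  x=-0.464: |R|=0.74532 <1
  x=-1.524: |R|=1.73406 >1
  x=-1.453: |R|=1.59956 >1
  x=-1.197: |R|=1.19601 >1
Interval (-1.0286, 0).

(-1.0286,0); λ=-6 ⇒ h* = (36/35)/6 = 0.1714.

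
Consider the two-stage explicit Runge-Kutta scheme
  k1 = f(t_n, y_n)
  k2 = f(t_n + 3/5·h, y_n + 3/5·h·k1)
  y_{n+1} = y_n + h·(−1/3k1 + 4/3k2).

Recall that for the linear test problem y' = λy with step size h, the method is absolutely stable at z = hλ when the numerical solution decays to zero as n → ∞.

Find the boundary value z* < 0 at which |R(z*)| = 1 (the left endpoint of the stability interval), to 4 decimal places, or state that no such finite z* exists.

Set f=λy, z=hλ:
  k1=λy_n ⇒ h·k1=z·y_n;  k2=λ(1+3/5z)y_n ⇒ h·k2=z(1+3/5z)y_n
  y_{n+1}/y_n = 1 − 1/3z + 4/3z(1+3/5z) = 1 + z + 4/5z²
  Hence R(z) = 1 + z + 4/5z².

Find x<0 with |R(x)|<1.
x=-0.6: |R|=0.6880
R=1: x+4/5x²=0 ⇒ x=−5/4=-1.2500; min R=1−1/(4·4/5)=0.6875>−1
Confirm numerically:
  x=-0.781: |R|=0.70697 <1
  x=-0.734: |R|=0.69700 <1
  x=-0.618: |R|=0.68754 <1
  x=-1.441: |R|=1.22018 >1
  x=-1.393: |R|=1.15936 >1
Interval (-1.2500, 0).

z* = -1.2500.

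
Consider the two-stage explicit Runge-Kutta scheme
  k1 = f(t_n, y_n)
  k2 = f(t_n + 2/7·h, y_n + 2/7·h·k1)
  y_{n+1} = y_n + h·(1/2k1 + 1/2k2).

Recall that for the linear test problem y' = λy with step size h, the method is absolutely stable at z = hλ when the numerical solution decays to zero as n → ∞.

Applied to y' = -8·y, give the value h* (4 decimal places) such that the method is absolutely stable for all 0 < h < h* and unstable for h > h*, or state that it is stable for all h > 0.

On y'=λy, z=hλ:
  k1=λy_n ⇒ h·k1=z·y_n;  k2=λ(1+2/7z)y_n ⇒ h·k2=z(1+2/7z)y_n
  y_{n+1}/y_n = 1 + 1/2z + 1/2z(1+2/7z) = 1 + z + 1/7z²
  Hence R(z) = 1 + z + 1/7z².

Find x<0 with |R(x)|<1.
x=-1.43: |R|=0.1379
R=1: x+1/7x²=0 ⇒ x=−7=-7.0000; min R=1−1/(4·1/7)=-0.7500>−1
Confirm numerically:
  x=-6.172: |R|=0.26994 <1
  x=-5.111: |R|=0.37924 <1
  x=-4.098: |R|=0.69891 <1
  x=-7.212: |R|=1.21842 >1
  x=-7.195: |R|=1.20043 >1
Stable set (-7.0000, 0).

(-7.0000,0); λ=-8 ⇒ h* = (7)/8 = 0.8750.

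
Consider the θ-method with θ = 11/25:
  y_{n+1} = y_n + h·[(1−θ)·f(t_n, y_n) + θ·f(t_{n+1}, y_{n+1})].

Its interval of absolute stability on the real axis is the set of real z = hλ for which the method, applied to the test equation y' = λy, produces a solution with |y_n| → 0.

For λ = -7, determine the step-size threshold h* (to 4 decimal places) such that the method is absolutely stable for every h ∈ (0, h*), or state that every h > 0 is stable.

Set f=λy, z=hλ:
  y_{n+1} = y_n + z·[14/25·y_n + 11/25·y_{n+1}] ⇒ (1 − 11/25z)y_{n+1} = (1 + 14/25z)y_n
  Hence R(z) = (1 + 14/25z)/(1 − 11/25z).

Boundary: |R(x)|=1, x<0.
x=-1.61: |R|=0.0576
R=−1: 1+14/25x = −1+11/25x ⇒ -3/25x=2 ⇒ x=2/(-3/25)=-16.6667
Confirm numerically:
  x=-13.843: |R|=0.95221 <1
  x=-11.325: |R|=0.89286 <1
  x=-9.382: |R|=0.82953 <1
  x=-8.345: |R|=0.78625 <1
  x=-17.147: |R|=1.00675 >1
  x=-16.916: |R|=1.00354 >1
  x=-16.754: |R|=1.00125 >1
Interval (-16.6667, 0).

(-16.6667,0); λ=-7 ⇒ h* = (50/3)/7 = 2.3810.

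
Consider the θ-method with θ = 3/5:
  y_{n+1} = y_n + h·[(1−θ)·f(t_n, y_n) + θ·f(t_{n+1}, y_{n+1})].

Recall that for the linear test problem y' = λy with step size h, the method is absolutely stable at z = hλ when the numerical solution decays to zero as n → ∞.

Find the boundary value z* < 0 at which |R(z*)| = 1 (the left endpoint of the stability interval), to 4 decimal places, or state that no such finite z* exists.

(−∞, 0) — no finite endpoint.

With y'=λy (z=hλ):
  y_{n+1} = y_n + z·[2/5·y_n + 3/5·y_{n+1}] ⇒ (1 − 3/5z)y_{n+1} = (1 + 2/5z)y_n
  R(z) = (1 + 2/5z)/(1 − 3/5z).

Find x<0 with |R(x)|<1.
x=-0.99: |R|=0.3789
x=-2: |R|=0.0909
x=-10: |R|=0.4286
x=-100: |R|=0.6393
θ=3/5≥1/2 ⇒ |1+2/5x|<|1−3/5x| ∀x<0 ⇒ unbounded interval.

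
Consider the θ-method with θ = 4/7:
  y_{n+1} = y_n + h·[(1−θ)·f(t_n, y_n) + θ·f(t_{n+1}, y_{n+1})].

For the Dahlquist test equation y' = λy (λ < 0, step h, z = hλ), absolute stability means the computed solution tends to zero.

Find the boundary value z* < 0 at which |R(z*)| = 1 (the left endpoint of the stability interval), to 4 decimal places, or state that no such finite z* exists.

(−∞, 0) — no finite endpoint.

With y'=λy (z=hλ):
  y_{n+1} = y_n + z·[3/7·y_n + 4/7·y_{n+1}] ⇒ (1 − 4/7z)y_{n+1} = (1 + 3/7z)y_n
  so R(z) = (1 + 3/7z)/(1 − 4/7z).

Boundary: |R(x)|=1, x<0.
x=-1.76: |R|=0.1225
x=-2: |R|=0.0667
x=-10: |R|=0.4894
x=-100: |R|=0.7199
θ=4/7≥1/2 ⇒ |1+3/7x|<|1−4/7x| ∀x<0 ⇒ stable on all of ℝ⁻.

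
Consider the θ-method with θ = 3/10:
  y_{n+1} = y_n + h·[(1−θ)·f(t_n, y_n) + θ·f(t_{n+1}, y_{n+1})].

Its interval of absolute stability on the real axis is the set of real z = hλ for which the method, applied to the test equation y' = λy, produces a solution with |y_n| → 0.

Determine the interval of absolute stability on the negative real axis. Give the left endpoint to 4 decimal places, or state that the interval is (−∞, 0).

z∈(-5.0000,0).

On y'=λy, z=hλ:
  y_{n+1} = y_n + z·[7/10·y_n + 3/10·y_{n+1}] ⇒ (1 − 3/10z)y_{n+1} = (1 + 7/10z)y_n
  so R(z) = (1 + 7/10z)/(1 − 3/10z).

Find x<0 with |R(x)|<1.
x=-1.53: |R|=0.0487
R=−1: 1+7/10x = −1+3/10x ⇒ -2/5x=2 ⇒ x=2/(-2/5)=-5.0000
Confirm numerically:
  x=-4.808: |R|=0.96856 <1
  x=-4.611: |R|=0.93471 <1
  x=-3.445: |R|=0.69412 <1
  x=-2.878: |R|=0.54449 <1
  x=-5.588: |R|=1.08788 >1
  x=-5.510: |R|=1.07689 >1
  x=-5.419: |R|=1.06383 >1
So |R|<1 on (-5.0000, 0).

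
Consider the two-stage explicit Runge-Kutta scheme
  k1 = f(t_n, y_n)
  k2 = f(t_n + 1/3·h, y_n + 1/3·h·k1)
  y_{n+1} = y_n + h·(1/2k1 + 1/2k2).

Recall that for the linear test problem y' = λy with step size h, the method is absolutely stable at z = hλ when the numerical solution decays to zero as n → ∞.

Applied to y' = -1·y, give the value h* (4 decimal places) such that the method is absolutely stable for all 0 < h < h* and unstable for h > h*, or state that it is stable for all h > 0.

(-6.0000,0); λ=-1 ⇒ h* = (6)/1 = 6.0000.

With y'=λy (z=hλ):
  k1=λy_n ⇒ h·k1=z·y_n;  k2=λ(1+1/3z)y_n ⇒ h·k2=z(1+1/3z)y_n
  y_{n+1}/y_n = 1 + 1/2z + 1/2z(1+1/3z) = 1 + z + 1/6z²
  Hence R(z) = 1 + z + 1/6z².

Need |R(x)|<1, x<0.
x=-1.11: |R|=0.0953
R=1: x+1/6x²=0 ⇒ x=−6=-6.0000; min R=1−1/(4·1/6)=-0.5000>−1
Confirm numerically:
  x=-4.374: |R|=0.18535 <1
  x=-4.247: |R|=0.24083 <1
  x=-3.500: |R|=0.45833 <1
  x=-6.278: |R|=1.29088 >1
  x=-6.261: |R|=1.27235 >1
Stable set (-6.0000, 0).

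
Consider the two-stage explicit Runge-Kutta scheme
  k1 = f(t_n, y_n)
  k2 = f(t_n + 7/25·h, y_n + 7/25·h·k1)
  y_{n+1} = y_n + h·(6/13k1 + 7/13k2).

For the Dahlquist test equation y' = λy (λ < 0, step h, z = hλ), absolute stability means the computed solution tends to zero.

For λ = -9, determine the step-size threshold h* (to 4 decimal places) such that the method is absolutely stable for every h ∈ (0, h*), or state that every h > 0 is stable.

Test eqn y'=λy, z=hλ:
  k1=λy_n ⇒ h·k1=z·y_n;  k2=λ(1+7/25z)y_n ⇒ h·k2=z(1+7/25z)y_n
  y_{n+1}/y_n = 1 + 6/13z + 7/13z(1+7/25z) = 1 + z + 49/325z²
  so R(z) = 1 + z + 49/325z².

Boundary: |R(x)|=1, x<0.
x=-1.18: |R|=0.0299
R=1: x+49/325x²=0 ⇒ x=−325/49=-6.6327; min R=1−1/(4·49/325)=-0.6582>−1
Confirm numerically:
  x=-6.438: |R|=0.81106 <1
  x=-6.336: |R|=0.71662 <1
  x=-4.591: |R|=0.41319 <1
  x=-4.263: |R|=0.52305 <1
  x=-7.066: |R|=1.46166 >1
  x=-6.921: |R|=1.30088 >1
So |R|<1 on (-6.6327, 0).

(-6.6327,0); λ=-9 ⇒ h* = (325/49)/9 = 0.7370.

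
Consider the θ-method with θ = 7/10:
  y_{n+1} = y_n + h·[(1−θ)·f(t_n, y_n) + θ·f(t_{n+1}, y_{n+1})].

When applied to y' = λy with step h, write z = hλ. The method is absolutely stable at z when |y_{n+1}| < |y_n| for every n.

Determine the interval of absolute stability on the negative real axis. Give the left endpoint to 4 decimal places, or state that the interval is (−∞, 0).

Test eqn y'=λy, z=hλ:
  y_{n+1} = y_n + z·[3/10·y_n + 7/10·y_{n+1}] ⇒ (1 − 7/10z)y_{n+1} = (1 + 3/10z)y_n
  ⇒ R(z) = (1 + 3/10z)/(1 − 7/10z).

Boundary: |R(x)|=1, x<0.
x=-1.37: |R|=0.3007
x=-2: |R|=0.1667
x=-10: |R|=0.2500
x=-100: |R|=0.4085
θ=7/10≥1/2 ⇒ |1+3/10x|<|1−7/10x| ∀x<0 ⇒ interval (−∞,0).

unbounded; (−∞, 0).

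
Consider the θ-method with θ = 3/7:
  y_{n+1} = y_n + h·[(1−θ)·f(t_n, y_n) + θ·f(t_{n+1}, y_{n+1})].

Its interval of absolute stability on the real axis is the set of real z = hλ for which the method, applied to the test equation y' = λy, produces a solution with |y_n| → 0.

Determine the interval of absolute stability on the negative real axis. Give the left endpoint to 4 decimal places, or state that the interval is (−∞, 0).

On y'=λy, z=hλ:
  y_{n+1} = y_n + z·[4/7·y_n + 3/7·y_{n+1}] ⇒ (1 − 3/7z)y_{n+1} = (1 + 4/7z)y_n
  Hence R(z) = (1 + 4/7z)/(1 − 3/7z).

Boundary: |R(x)|=1, x<0.
x=-1.33: |R|=0.1529
R=−1: 1+4/7x = −1+3/7x ⇒ -1/7x=2 ⇒ x=2/(-1/7)=-14.0000
Confirm numerically:
  x=-12.115: |R|=0.95651 <1
  x=-10.848: |R|=0.92029 <1
  x=-10.612: |R|=0.91276 <1
  x=-6.517: |R|=0.71817 <1
  x=-14.208: |R|=1.00419 >1
  x=-14.102: |R|=1.00207 >1
So |R|<1 on (-14.0000, 0).

z∈(-14.0000,0).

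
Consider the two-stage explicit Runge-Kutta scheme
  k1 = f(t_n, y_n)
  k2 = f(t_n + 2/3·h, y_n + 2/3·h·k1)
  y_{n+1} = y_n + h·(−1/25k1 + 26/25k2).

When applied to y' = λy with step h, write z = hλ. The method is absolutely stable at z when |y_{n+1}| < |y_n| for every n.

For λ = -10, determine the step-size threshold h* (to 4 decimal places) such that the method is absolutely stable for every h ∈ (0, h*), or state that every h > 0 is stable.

(-1.4423,0); λ=-10 ⇒ h* = (75/52)/10 = 0.1442.

With y'=λy (z=hλ):
  k1=λy_n ⇒ h·k1=z·y_n;  k2=λ(1+2/3z)y_n ⇒ h·k2=z(1+2/3z)y_n
  y_{n+1}/y_n = 1 − 1/25z + 26/25z(1+2/3z) = 1 + z + 52/75z²
  ⇒ R(z) = 1 + z + 52/75z².

Boundary: |R(x)|=1, x<0.
x=-1.67: |R|=1.2636
R=1: x+52/75x²=0 ⇒ x=−75/52=-1.4423; min R=1−1/(4·52/75)=0.6394>−1
Confirm numerically:
  x=-1.047: |R|=0.71304 <1
  x=-0.888: |R|=0.65872 <1
  x=-0.806: |R|=0.64441 <1
  x=-0.769: |R|=0.64101 <1
  x=-1.949: |R|=1.68470 >1
  x=-1.829: |R|=1.49037 >1
  x=-1.611: |R|=1.18842 >1
Stable set (-1.4423, 0).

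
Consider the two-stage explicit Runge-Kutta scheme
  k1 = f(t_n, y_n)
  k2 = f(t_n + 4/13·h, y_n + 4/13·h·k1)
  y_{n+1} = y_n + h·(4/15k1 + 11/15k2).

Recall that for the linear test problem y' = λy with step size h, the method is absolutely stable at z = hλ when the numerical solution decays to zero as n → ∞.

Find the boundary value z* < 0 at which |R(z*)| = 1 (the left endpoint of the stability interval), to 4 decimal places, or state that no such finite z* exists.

Set f=λy, z=hλ:
  k1=λy_n ⇒ h·k1=z·y_n;  k2=λ(1+4/13z)y_n ⇒ h·k2=z(1+4/13z)y_n
  y_{n+1}/y_n = 1 + 4/15z + 11/15z(1+4/13z) = 1 + z + 44/195z²
  so R(z) = 1 + z + 44/195z².

Solve |R(x)|<1 on ℝ⁻.
x=-1.46: |R|=0.0210
R=1: x+44/195x²=0 ⇒ x=−195/44=-4.4318; min R=1−1/(4·44/195)=-0.1080>−1
Confirm numerically:
  x=-3.600: |R|=0.32431 <1
  x=-3.469: |R|=0.24636 <1
  x=-2.969: |R|=0.02002 <1
  x=-2.315: |R|=0.10574 <1
  x=-4.996: |R|=1.63600 >1
  x=-4.970: |R|=1.60354 >1
  x=-4.590: |R|=1.16383 >1
Interval (-4.4318, 0).

left endpoint -4.4318.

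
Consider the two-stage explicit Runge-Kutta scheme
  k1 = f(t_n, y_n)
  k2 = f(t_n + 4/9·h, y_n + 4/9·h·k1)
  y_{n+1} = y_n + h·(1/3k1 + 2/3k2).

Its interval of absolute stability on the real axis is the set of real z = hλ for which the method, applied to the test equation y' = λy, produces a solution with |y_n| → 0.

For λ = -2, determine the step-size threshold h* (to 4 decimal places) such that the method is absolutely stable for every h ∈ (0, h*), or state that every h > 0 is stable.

Test eqn y'=λy, z=hλ:
  k1=λy_n ⇒ h·k1=z·y_n;  k2=λ(1+4/9z)y_n ⇒ h·k2=z(1+4/9z)y_n
  y_{n+1}/y_n = 1 + 1/3z + 2/3z(1+4/9z) = 1 + z + 8/27z²
  ⇒ R(z) = 1 + z + 8/27z².

Solve |R(x)|<1 on ℝ⁻.
x=-1.48: |R|=0.1690
R=1: x+8/27x²=0 ⇒ x=−27/8=-3.3750; min R=1−1/(4·8/27)=0.1562>−1
Confirm numerically:
  x=-2.633: |R|=0.42113 <1
  x=-2.448: |R|=0.32762 <1
  x=-1.721: |R|=0.15658 <1
  x=-1.551: |R|=0.16177 <1
  x=-3.889: |R|=1.59228 >1
  x=-3.631: |R|=1.27542 >1
So |R|<1 on (-3.3750, 0).

(-3.3750,0); λ=-2 ⇒ h* = (27/8)/2 = 1.6875.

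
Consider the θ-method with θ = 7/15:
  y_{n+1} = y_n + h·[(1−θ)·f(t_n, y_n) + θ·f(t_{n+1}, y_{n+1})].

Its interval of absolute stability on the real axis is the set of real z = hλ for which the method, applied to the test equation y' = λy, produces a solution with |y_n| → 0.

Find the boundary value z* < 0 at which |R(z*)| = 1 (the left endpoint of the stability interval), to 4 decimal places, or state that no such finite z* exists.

left endpoint -30.0000.

On y'=λy, z=hλ:
  y_{n+1} = y_n + z·[8/15·y_n + 7/15·y_{n+1}] ⇒ (1 − 7/15z)y_{n+1} = (1 + 8/15z)y_n
  ⇒ R(z) = (1 + 8/15z)/(1 − 7/15z).

Boundary: |R(x)|=1, x<0.
x=-1.44: |R|=0.1388
R=−1: 1+8/15x = −1+7/15x ⇒ -1/15x=2 ⇒ x=2/(-1/15)=-30.0000
Confirm numerically:
  x=-24.254: |R|=0.96890 <1
  x=-14.429: |R|=0.86577 <1
  x=-13.661: |R|=0.85231 <1
  x=-30.449: |R|=1.00197 >1
  x=-30.278: |R|=1.00122 >1
So |R|<1 on (-30.0000, 0).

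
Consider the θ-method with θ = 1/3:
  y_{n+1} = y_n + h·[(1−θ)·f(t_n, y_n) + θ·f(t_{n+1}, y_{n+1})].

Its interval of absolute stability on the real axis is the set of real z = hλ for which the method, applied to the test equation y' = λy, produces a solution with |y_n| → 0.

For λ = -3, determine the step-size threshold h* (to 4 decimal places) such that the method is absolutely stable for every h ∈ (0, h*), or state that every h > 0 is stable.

Test eqn y'=λy, z=hλ:
  y_{n+1} = y_n + z·[2/3·y_n + 1/3·y_{n+1}] ⇒ (1 − 1/3z)y_{n+1} = (1 + 2/3z)y_n
  so R(z) = (1 + 2/3z)/(1 − 1/3z).

Find x<0 with |R(x)|<1.
x=-1.67: |R|=0.0728
R=−1: 1+2/3x = −1+1/3x ⇒ -1/3x=2 ⇒ x=2/(-1/3)=-6.0000
Confirm numerically:
  x=-5.759: |R|=0.97249 <1
  x=-3.202: |R|=0.54886 <1
  x=-2.615: |R|=0.39715 <1
  x=-2.588: |R|=0.38941 <1
  x=-6.511: |R|=1.05373 >1
  x=-6.110: |R|=1.01207 >1
  x=-6.039: |R|=1.00431 >1
Interval (-6.0000, 0).

(-6.0000,0); λ=-3 ⇒ h* = (6)/3 = 2.0000.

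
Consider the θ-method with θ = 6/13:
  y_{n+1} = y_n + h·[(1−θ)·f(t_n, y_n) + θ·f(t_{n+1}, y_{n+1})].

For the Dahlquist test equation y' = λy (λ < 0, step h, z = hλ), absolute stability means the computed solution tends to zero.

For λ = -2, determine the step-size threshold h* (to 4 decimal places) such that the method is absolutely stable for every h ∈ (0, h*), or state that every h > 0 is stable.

Test eqn y'=λy, z=hλ:
  y_{n+1} = y_n + z·[7/13·y_n + 6/13·y_{n+1}] ⇒ (1 − 6/13z)y_{n+1} = (1 + 7/13z)y_n
  Hence R(z) = (1 + 7/13z)/(1 − 6/13z).

Need |R(x)|<1, x<0.
x=-0.91: |R|=0.3592
R=−1: 1+7/13x = −1+6/13x ⇒ -1/13x=2 ⇒ x=2/(-1/13)=-26.0000
Confirm numerically:
  x=-22.270: |R|=0.97456 <1
  x=-20.960: |R|=0.96368 <1
  x=-19.301: |R|=0.94799 <1
  x=-26.192: |R|=1.00113 >1
  x=-26.101: |R|=1.00060 >1
Interval (-26.0000, 0).

(-26.0000,0); λ=-2 ⇒ h* = (26)/2 = 13.0000.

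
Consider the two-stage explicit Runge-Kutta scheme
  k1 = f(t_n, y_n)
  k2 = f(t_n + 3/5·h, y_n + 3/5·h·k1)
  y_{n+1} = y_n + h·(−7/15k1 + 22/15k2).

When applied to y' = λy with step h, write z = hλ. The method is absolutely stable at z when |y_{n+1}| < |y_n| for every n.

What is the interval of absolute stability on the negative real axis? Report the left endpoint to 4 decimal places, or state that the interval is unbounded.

z∈(-1.1364,0).

Set f=λy, z=hλ:
  k1=λy_n ⇒ h·k1=z·y_n;  k2=λ(1+3/5z)y_n ⇒ h·k2=z(1+3/5z)y_n
  y_{n+1}/y_n = 1 − 7/15z + 22/15z(1+3/5z) = 1 + z + 22/25z²
  ⇒ R(z) = 1 + z + 22/25z².

Boundary: |R(x)|=1, x<0.
x=-1.43: |R|=1.3695
R=1: x+22/25x²=0 ⇒ x=−25/22=-1.1364; min R=1−1/(4·22/25)=0.7159>−1
Confirm numerically:
  x=-1.078: |R|=0.94463 <1
  x=-0.631: |R|=0.71938 <1
  x=-0.598: |R|=0.71669 <1
  x=-0.577: |R|=0.71598 <1
  x=-1.718: |R|=1.87934 >1
  x=-1.273: |R|=1.15307 >1
Stable set (-1.1364, 0).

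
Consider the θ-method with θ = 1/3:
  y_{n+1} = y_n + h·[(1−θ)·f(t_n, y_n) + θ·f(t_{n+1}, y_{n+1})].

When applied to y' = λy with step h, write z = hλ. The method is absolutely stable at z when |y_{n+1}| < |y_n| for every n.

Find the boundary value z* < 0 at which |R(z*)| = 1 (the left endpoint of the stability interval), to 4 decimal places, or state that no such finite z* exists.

Test eqn y'=λy, z=hλ:
  y_{n+1} = y_n + z·[2/3·y_n + 1/3·y_{n+1}] ⇒ (1 − 1/3z)y_{n+1} = (1 + 2/3z)y_n
  ⇒ R(z) = (1 + 2/3z)/(1 − 1/3z).

Find x<0 with |R(x)|<1.
x=-1.01: |R|=0.2444
R=−1: 1+2/3x = −1+1/3x ⇒ -1/3x=2 ⇒ x=2/(-1/3)=-6.0000
Confirm numerically:
  x=-5.025: |R|=0.87850 <1
  x=-3.527: |R|=0.62111 <1
  x=-2.878: |R|=0.46887 <1
  x=-6.391: |R|=1.04164 >1
  x=-6.263: |R|=1.02839 >1
Interval (-6.0000, 0).

z* = -6.0000.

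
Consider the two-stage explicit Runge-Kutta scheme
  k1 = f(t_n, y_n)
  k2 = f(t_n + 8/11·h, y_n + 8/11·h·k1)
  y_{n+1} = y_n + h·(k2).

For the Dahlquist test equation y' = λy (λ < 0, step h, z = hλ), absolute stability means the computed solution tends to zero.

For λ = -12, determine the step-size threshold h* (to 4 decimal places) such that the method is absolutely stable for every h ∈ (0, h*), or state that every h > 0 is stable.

(-1.3750,0); λ=-12 ⇒ h* = (11/8)/12 = 0.1146.

With y'=λy (z=hλ):
  k1=λy_n ⇒ h·k1=z·y_n;  k2=λ(1+8/11z)y_n ⇒ h·k2=z(1+8/11z)y_n
  y_{n+1}/y_n = 1 + z(1+8/11z) = 1 + z + 8/11z²
  R(z) = 1 + z + 8/11z².

Need |R(x)|<1, x<0.
x=-1.36: |R|=0.9852
R=1: x+8/11x²=0 ⇒ x=−11/8=-1.3750; min R=1−1/(4·8/11)=0.6562>−1
Confirm numerically:
  x=-1.306: |R|=0.93446 <1
  x=-0.794: |R|=0.66450 <1
  x=-0.700: |R|=0.65636 <1
  x=-0.698: |R|=0.65633 <1
  x=-1.960: |R|=1.83389 >1
  x=-1.809: |R|=1.57099 >1
Interval (-1.3750, 0).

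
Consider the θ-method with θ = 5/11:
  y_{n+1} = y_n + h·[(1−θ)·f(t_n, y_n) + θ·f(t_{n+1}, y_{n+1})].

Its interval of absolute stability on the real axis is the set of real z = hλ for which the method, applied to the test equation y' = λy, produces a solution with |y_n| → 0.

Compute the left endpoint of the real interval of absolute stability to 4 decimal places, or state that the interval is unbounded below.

Test eqn y'=λy, z=hλ:
  y_{n+1} = y_n + z·[6/11·y_n + 5/11·y_{n+1}] ⇒ (1 − 5/11z)y_{n+1} = (1 + 6/11z)y_n
  R(z) = (1 + 6/11z)/(1 − 5/11z).

Need |R(x)|<1, x<0.
x=-0.96: |R|=0.3316
R=−1: 1+6/11x = −1+5/11x ⇒ -1/11x=2 ⇒ x=2/(-1/11)=-22.0000
Confirm numerically:
  x=-19.061: |R|=0.97235 <1
  x=-16.100: |R|=0.93552 <1
  x=-12.522: |R|=0.87124 <1
  x=-22.283: |R|=1.00231 >1
  x=-22.200: |R|=1.00164 >1
  x=-22.143: |R|=1.00117 >1
So |R|<1 on (-22.0000, 0).

left endpoint -22.0000.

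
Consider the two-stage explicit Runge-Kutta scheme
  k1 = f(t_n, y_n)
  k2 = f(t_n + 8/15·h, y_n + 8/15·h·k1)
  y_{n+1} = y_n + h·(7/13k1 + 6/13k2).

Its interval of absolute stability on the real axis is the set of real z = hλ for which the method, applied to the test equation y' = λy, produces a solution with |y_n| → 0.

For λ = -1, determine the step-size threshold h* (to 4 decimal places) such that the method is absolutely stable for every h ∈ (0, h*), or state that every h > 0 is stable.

With y'=λy (z=hλ):
  k1=λy_n ⇒ h·k1=z·y_n;  k2=λ(1+8/15z)y_n ⇒ h·k2=z(1+8/15z)y_n
  y_{n+1}/y_n = 1 + 7/13z + 6/13z(1+8/15z) = 1 + z + 16/65z²
  Hence R(z) = 1 + z + 16/65z².

Boundary: |R(x)|=1, x<0.
x=-0.92: |R|=0.2883
R=1: x+16/65x²=0 ⇒ x=−65/16=-4.0625; min R=1−1/(4·16/65)=-0.0156>−1
Confirm numerically:
  x=-3.774: |R|=0.73199 <1
  x=-3.024: |R|=0.22697 <1
  x=-2.861: |R|=0.15385 <1
  x=-4.456: |R|=1.43162 >1
  x=-4.224: |R|=1.16792 >1
So |R|<1 on (-4.0625, 0).

(-4.0625,0); λ=-1 ⇒ h* = (65/16)/1 = 4.0625.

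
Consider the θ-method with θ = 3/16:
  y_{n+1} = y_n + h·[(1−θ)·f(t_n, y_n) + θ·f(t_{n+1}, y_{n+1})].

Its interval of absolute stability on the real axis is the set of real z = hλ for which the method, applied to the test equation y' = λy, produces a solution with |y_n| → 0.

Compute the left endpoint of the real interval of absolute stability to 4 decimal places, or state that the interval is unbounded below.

On y'=λy, z=hλ:
  y_{n+1} = y_n + z·[13/16·y_n + 3/16·y_{n+1}] ⇒ (1 − 3/16z)y_{n+1} = (1 + 13/16z)y_n
  so R(z) = (1 + 13/16z)/(1 − 3/16z).

Boundary: |R(x)|=1, x<0.
x=-0.65: |R|=0.4206
R=−1: 1+13/16x = −1+3/16x ⇒ -5/8x=2 ⇒ x=2/(-5/8)=-3.2000
Confirm numerically:
  x=-2.828: |R|=0.84806 <1
  x=-2.799: |R|=0.83564 <1
  x=-1.887: |R|=0.39384 <1
  x=-1.648: |R|=0.25898 <1
  x=-3.498: |R|=1.11248 >1
  x=-3.295: |R|=1.03670 >1
  x=-3.287: |R|=1.03364 >1
Stable set (-3.2000, 0).

left endpoint -3.2000.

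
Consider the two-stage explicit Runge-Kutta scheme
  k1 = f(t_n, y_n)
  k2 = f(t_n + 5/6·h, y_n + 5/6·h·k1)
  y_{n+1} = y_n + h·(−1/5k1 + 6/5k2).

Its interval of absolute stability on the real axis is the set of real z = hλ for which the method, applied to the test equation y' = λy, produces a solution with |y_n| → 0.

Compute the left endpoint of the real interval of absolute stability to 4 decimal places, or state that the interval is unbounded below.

left endpoint -1.0000.

With y'=λy (z=hλ):
  k1=λy_n ⇒ h·k1=z·y_n;  k2=λ(1+5/6z)y_n ⇒ h·k2=z(1+5/6z)y_n
  y_{n+1}/y_n = 1 − 1/5z + 6/5z(1+5/6z) = 1 + z + z²
  so R(z) = 1 + z + z².

Find x<0 with |R(x)|<1.
x=-0.53: |R|=0.7509
R=1: x+1x²=0 ⇒ x=−1=-1.0000; min R=1−1/(4·1)=0.7500>−1
Confirm numerically:
  x=-0.573: |R|=0.75533 <1
  x=-0.487: |R|=0.75017 <1
  x=-0.456: |R|=0.75194 <1
  x=-1.419: |R|=1.59456 >1
  x=-1.327: |R|=1.43393 >1
Interval (-1.0000, 0).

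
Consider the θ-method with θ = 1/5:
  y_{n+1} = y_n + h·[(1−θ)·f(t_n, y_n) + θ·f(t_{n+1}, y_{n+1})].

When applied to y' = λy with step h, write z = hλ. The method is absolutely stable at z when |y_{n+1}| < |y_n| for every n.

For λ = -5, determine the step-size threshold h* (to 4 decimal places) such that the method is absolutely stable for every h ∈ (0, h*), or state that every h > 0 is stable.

Test eqn y'=λy, z=hλ:
  y_{n+1} = y_n + z·[4/5·y_n + 1/5·y_{n+1}] ⇒ (1 − 1/5z)y_{n+1} = (1 + 4/5z)y_n
  R(z) = (1 + 4/5z)/(1 − 1/5z).

Boundary: |R(x)|=1, x<0.
x=-0.55: |R|=0.5045
R=−1: 1+4/5x = −1+1/5x ⇒ -3/5x=2 ⇒ x=2/(-3/5)=-3.3333
Confirm numerically:
  x=-2.432: |R|=0.63617 <1
  x=-2.345: |R|=0.59632 <1
  x=-1.975: |R|=0.41577 <1
  x=-1.536: |R|=0.17503 <1
  x=-3.516: |R|=1.06435 >1
  x=-3.497: |R|=1.05779 >1
Interval (-3.3333, 0).

(-3.3333,0); λ=-5 ⇒ h* = (10/3)/5 = 0.6667.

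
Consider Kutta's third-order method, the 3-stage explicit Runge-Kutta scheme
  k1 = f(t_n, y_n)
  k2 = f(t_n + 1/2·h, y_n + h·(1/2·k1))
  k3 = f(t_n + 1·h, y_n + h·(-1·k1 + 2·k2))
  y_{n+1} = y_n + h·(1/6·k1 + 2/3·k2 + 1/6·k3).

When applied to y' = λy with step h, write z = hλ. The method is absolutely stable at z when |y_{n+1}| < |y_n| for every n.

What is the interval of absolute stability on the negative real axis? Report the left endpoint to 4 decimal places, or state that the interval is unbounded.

Test eqn y'=λy, z=hλ:
  order 3, 3-stage ⇒ R(z)=1+z+z^2/2+z^3/6
  (e.g. R(-1.69)=-0.06642, |R|=0.06642)

Find x<0 with |R(x)|<1.
x=-1.69: |R|=0.0664
|R(-2.41)|=0.8389 |R(-1.27)|=0.1951 |R(-1.01)|=0.3283
Bisect:
  x_lo=-2.8523 |R|=1.6521  x_hi=-0.3131 |R|=0.7308
  mid=-1.58269 |R|=0.00902 →hi
  mid=-2.21750 |R|=0.57620 →hi
  mid=-2.53491 |R|=1.03682 →lo
  mid=-2.37621 |R|=0.78918 →hi
  mid=-2.45556 |R|=0.90841 →hi
  mid=-2.49523 |R|=0.97144 →hi
  mid=-2.51507 |R|=1.00383 →lo
  mid=-2.50515 |R|=0.98756 →hi
  ...
  [-2.51275,-2.51259] ⇒ x*=-2.5127
Interval (-2.5127, 0).

z∈(-2.5127,0).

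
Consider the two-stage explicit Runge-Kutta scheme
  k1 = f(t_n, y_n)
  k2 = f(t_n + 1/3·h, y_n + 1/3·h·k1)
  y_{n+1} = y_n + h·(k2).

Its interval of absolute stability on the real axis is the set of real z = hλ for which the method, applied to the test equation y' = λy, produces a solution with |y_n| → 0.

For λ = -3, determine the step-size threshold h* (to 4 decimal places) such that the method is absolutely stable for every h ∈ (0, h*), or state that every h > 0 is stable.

(-3.0000,0); λ=-3 ⇒ h* = (3)/3 = 1.0000.

Set f=λy, z=hλ:
  k1=λy_n ⇒ h·k1=z·y_n;  k2=λ(1+1/3z)y_n ⇒ h·k2=z(1+1/3z)y_n
  y_{n+1}/y_n = 1 + z(1+1/3z) = 1 + z + 1/3z²
  R(z) = 1 + z + 1/3z².

Solve |R(x)|<1 on ℝ⁻.
x=-1.66: |R|=0.2585
R=1: x+1/3x²=0 ⇒ x=−3=-3.0000; min R=1−1/(4·1/3)=0.2500>−1
Confirm numerically:
  x=-2.673: |R|=0.70864 <1
  x=-2.556: |R|=0.62171 <1
  x=-2.259: |R|=0.44203 <1
  x=-2.095: |R|=0.36801 <1
  x=-3.095: |R|=1.09801 >1
  x=-3.085: |R|=1.08741 >1
Interval (-3.0000, 0).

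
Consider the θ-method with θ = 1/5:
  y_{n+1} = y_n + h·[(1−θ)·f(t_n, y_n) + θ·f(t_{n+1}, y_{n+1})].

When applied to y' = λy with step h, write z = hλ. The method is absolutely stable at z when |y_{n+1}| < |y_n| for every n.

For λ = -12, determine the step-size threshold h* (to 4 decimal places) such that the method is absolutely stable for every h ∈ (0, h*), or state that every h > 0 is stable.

With y'=λy (z=hλ):
  y_{n+1} = y_n + z·[4/5·y_n + 1/5·y_{n+1}] ⇒ (1 − 1/5z)y_{n+1} = (1 + 4/5z)y_n
  so R(z) = (1 + 4/5z)/(1 − 1/5z).

Boundary: |R(x)|=1, x<0.
x=-1.45: |R|=0.1240
R=−1: 1+4/5x = −1+1/5x ⇒ -3/5x=2 ⇒ x=2/(-3/5)=-3.3333
Confirm numerically:
  x=-3.192: |R|=0.94824 <1
  x=-2.847: |R|=0.81407 <1
  x=-2.038: |R|=0.44785 <1
  x=-3.819: |R|=1.16521 >1
  x=-3.523: |R|=1.06676 >1
  x=-3.476: |R|=1.05050 >1
Stable set (-3.3333, 0).

(-3.3333,0); λ=-12 ⇒ h* = (10/3)/12 = 0.2778.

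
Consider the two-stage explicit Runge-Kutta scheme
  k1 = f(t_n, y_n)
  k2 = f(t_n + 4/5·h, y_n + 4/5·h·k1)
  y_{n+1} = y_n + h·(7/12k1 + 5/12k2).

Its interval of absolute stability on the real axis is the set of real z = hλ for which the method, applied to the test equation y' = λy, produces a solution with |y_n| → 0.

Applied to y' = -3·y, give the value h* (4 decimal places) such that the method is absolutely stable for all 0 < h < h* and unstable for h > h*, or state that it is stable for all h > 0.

(-3.0000,0); λ=-3 ⇒ h* = (3)/3 = 1.0000.

Set f=λy, z=hλ:
  k1=λy_n ⇒ h·k1=z·y_n;  k2=λ(1+4/5z)y_n ⇒ h·k2=z(1+4/5z)y_n
  y_{n+1}/y_n = 1 + 7/12z + 5/12z(1+4/5z) = 1 + z + 1/3z²
  R(z) = 1 + z + 1/3z².

Solve |R(x)|<1 on ℝ⁻.
x=-1.77: |R|=0.2743
R=1: x+1/3x²=0 ⇒ x=−3=-3.0000; min R=1−1/(4·1/3)=0.2500>−1
Confirm numerically:
  x=-2.740: |R|=0.76253 <1
  x=-2.642: |R|=0.68472 <1
  x=-2.289: |R|=0.45751 <1
  x=-3.419: |R|=1.47752 >1
  x=-3.290: |R|=1.31803 >1
Interval (-3.0000, 0).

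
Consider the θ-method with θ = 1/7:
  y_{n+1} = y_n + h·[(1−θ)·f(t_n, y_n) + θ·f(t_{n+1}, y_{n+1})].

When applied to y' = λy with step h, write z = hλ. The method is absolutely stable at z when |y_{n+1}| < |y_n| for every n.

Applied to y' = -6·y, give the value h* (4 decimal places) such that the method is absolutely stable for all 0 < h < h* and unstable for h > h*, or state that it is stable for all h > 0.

(-2.8000,0); λ=-6 ⇒ h* = (14/5)/6 = 0.4667.

On y'=λy, z=hλ:
  y_{n+1} = y_n + z·[6/7·y_n + 1/7·y_{n+1}] ⇒ (1 − 1/7z)y_{n+1} = (1 + 6/7z)y_n
  ⇒ R(z) = (1 + 6/7z)/(1 − 1/7z).

Solve |R(x)|<1 on ℝ⁻.
x=-0.48: |R|=0.5508
R=−1: 1+6/7x = −1+1/7x ⇒ -5/7x=2 ⇒ x=2/(-5/7)=-2.8000
Confirm numerically:
  x=-2.363: |R|=0.76663 <1
  x=-1.219: |R|=0.03820 <1
  x=-1.195: |R|=0.02074 <1
  x=-3.221: |R|=1.20595 >1
  x=-3.165: |R|=1.17954 >1
  x=-2.973: |R|=1.08673 >1
Interval (-2.8000, 0).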